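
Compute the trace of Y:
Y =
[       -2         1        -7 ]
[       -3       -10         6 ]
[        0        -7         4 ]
tr(Y) = -2 - 10 + 4 = -8

The trace of a square matrix is the sum of its diagonal entries.
Diagonal entries of Y: Y[0][0] = -2, Y[1][1] = -10, Y[2][2] = 4.
tr(Y) = -2 - 10 + 4 = -8.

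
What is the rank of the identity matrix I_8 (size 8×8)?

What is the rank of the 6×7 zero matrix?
rank(I_8) = 8, rank(0) = 0

The identity I_8 has 8 columns that are the standard basis vectors e_1, …, e_8. These are linearly independent, so all 8 columns are pivots and rank(I_8) = 8.
The 6×7 zero matrix has every entry zero, so every row is the zero row and there are no pivots; rank(0) = 0.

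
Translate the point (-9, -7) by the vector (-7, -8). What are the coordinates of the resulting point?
(-16, -15)

Translation by (-7, -8):
x' = -9 + -7 = -16
y' = -7 + -8 = -15
Homogeneous matrix: [[1, 0, -7], [0, 1, -8], [0, 0, 1]]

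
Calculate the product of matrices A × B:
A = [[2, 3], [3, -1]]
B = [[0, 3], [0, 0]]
[[0, 6], [0, 9]]

Matrix multiplication:
C[0][0] = 2×0 + 3×0 = 0
C[0][1] = 2×3 + 3×0 = 6
C[1][0] = 3×0 + -1×0 = 0
C[1][1] = 3×3 + -1×0 = 9
Result: [[0, 6], [0, 9]]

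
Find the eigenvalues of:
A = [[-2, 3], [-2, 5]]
λ = -1, 4

Solve det(A - λI) = 0. For a 2×2 matrix this is λ² - (trace)λ + det = 0.
trace(A) = -2 + 5 = 3.
det(A) = (-2)*(5) - (3)*(-2) = -10 + 6 = -4.
Characteristic equation: λ² - (3)λ + (-4) = 0.
Discriminant: (3)² - 4*(-4) = 9 + 16 = 25.
Roots: λ = (3 ± √25) / 2 = -1, 4.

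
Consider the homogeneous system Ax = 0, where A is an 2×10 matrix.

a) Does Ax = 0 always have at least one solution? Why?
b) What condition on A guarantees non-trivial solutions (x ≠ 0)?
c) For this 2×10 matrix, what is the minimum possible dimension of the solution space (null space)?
a) Yes, x = 0 is always a solution. b) When A has linearly dependent columns (rank < n). c) Minimum nullity = 8.

a) x = 0 satisfies A·0 = 0, so the zero vector is always a solution.
b) Non-trivial solutions exist iff the columns of A are linearly dependent, equivalently rank(A) < n (the number of columns).
c) By rank-nullity, rank(A) + nullity(A) = n = 10. Since A has only 2 rows, rank(A) ≤ 2, so nullity(A) ≥ 10 - 2 = 8.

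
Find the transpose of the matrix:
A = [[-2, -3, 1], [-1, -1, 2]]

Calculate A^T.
[[-2, -1], [-3, -1], [1, 2]]

The transpose sends entry (i,j) to (j,i); rows become columns.
Row 0 of A: [-2, -3, 1] -> column 0 of A^T.
Row 1 of A: [-1, -1, 2] -> column 1 of A^T.
A^T = [[-2, -1], [-3, -1], [1, 2]]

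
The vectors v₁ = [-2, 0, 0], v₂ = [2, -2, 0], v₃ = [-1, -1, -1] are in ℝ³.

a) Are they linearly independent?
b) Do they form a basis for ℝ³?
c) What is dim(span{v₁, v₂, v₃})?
Yes independent, yes basis, dim = 3

Stack v₁, v₂, v₃ as rows of a 3×3 matrix.
[[-2, 0, 0]; [2, -2, 0]; [-1, -1, -1]] is already lower triangular with nonzero diagonal entries (-2, -2, -1), so its determinant is the product of the diagonal entries, det = (-2)·(-2)·(-1) = -4 ≠ 0, and the rows are linearly independent.
Three linearly independent vectors in ℝ³ form a basis for ℝ³, so dim(span{v₁,v₂,v₃}) = 3.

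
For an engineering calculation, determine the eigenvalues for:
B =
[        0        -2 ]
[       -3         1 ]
λ = -2, 3

Solve det(B - λI) = 0. For a 2×2 matrix the characteristic equation is λ² - (trace)λ + det = 0.
trace(B) = a + d = 0 + 1 = 1.
det(B) = a*d - b*c = (0)*(1) - (-2)*(-3) = 0 - 6 = -6.
Characteristic equation: λ² - (1)λ + (-6) = 0.
Discriminant = (1)² - 4*(-6) = 1 + 24 = 25.
λ = (1 ± √25) / 2 = (1 ± 5) / 2 = -2, 3.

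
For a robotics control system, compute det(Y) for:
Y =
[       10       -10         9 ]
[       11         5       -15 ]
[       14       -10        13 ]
det(Y) = 1060

Expand along row 0 (cofactor expansion): det(Y) = a*(e*i - f*h) - b*(d*i - f*g) + c*(d*h - e*g), where the 3×3 is [[a, b, c], [d, e, f], [g, h, i]].
Minor M_00 = (5)*(13) - (-15)*(-10) = 65 - 150 = -85.
Minor M_01 = (11)*(13) - (-15)*(14) = 143 + 210 = 353.
Minor M_02 = (11)*(-10) - (5)*(14) = -110 - 70 = -180.
det(Y) = (10)*(-85) - (-10)*(353) + (9)*(-180) = -850 + 3530 - 1620 = 1060.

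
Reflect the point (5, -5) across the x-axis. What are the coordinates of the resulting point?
(5, 5)

Reflection across x-axis: (5, -5) → (5, 5)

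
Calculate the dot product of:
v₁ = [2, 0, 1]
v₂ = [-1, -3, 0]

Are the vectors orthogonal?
-2, No

The dot product is the sum of products of corresponding components.
v₁·v₂ = (2)*(-1) + (0)*(-3) + (1)*(0) = -2 + 0 + 0 = -2.
Two vectors are orthogonal iff their dot product is 0; here the dot product is -2, so the vectors are not orthogonal.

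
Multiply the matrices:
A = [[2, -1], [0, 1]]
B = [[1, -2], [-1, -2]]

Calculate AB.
[[3, -2], [-1, -2]]

Each entry (i,j) of AB = sum over k of A[i][k]*B[k][j].
(AB)[0][0] = (2)*(1) + (-1)*(-1) = 3
(AB)[0][1] = (2)*(-2) + (-1)*(-2) = -2
(AB)[1][0] = (0)*(1) + (1)*(-1) = -1
(AB)[1][1] = (0)*(-2) + (1)*(-2) = -2
AB = [[3, -2], [-1, -2]]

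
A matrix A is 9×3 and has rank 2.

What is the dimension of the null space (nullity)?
1

The rank-nullity theorem for an m×n matrix states:
rank(A) + nullity(A) = n (the number of columns).
Here n = 3 and rank(A) = 2, so nullity(A) = 3 - 2 = 1.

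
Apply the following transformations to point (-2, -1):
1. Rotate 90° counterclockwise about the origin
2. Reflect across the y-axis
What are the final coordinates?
(-1, -2)

Step 1: Rotate 90° → (1, -2)
Step 2: Reflect across the y-axis → (-1, -2)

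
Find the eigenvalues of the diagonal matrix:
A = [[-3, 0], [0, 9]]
λ₁ = -3, λ₂ = 9

The characteristic polynomial of A is det(A - λI) = (-3 - λ)(9 - λ) = 0.
The roots are λ = -3 and λ = 9, so the eigenvalues are the diagonal entries.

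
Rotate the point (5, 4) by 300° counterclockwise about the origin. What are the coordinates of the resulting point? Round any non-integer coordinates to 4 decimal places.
(5.9641, -2.3301)

Rotation matrix R(θ) = [[cos θ, -sin θ], [sin θ, cos θ]]; for θ = 300°:
R = [[1/2, √3/2], [-√3/2, 1/2]]
Result: R × [5, 4]ᵀ = [1/2·5 + (√3/2)·4, -√3/2·5 + (1/2)·4]ᵀ = (5.9641, -2.3301)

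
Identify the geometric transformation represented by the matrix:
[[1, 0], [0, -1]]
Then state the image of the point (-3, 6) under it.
reflection across the x-axis; image of (-3, 6) is (-3, -6)

This is a symmetric orthogonal matrix with determinant -1, which characterizes a reflection in ℝ².
The matrix [[1, 0], [0, -1]] represents: reflection across the x-axis.
Applying it to (-3, 6): [1·-3 + 0·6, 0·-3 + -1·6] = (-3, -6).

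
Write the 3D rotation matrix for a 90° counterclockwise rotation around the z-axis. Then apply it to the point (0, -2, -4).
R = [[0, -1, 0], [1, 0, 0], [0, 0, 1]]; R·(0, -2, -4) = (2, 0, -4)

Rotation matrix for 90° around z-axis:
cos(90°) = 0, sin(90°) = 1
R = [[0, -1, 0], [1, 0, 0], [0, 0, 1]]
Apply to (0, -2, -4): R·[0, -2, -4]ᵀ = (2, 0, -4)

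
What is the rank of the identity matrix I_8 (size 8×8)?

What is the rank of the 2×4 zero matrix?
rank(I_8) = 8, rank(0) = 0

The identity I_8 has 8 columns that are the standard basis vectors e_1, …, e_8. These are linearly independent, so all 8 columns are pivots and rank(I_8) = 8.
The 2×4 zero matrix has every entry zero, so every row is the zero row and there are no pivots; rank(0) = 0.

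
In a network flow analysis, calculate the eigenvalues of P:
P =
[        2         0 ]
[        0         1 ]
λ = 1, 2

Solve det(P - λI) = 0. For a 2×2 matrix the characteristic equation is λ² - (trace)λ + det = 0.
trace(P) = a + d = 2 + 1 = 3.
det(P) = a*d - b*c = (2)*(1) - (0)*(0) = 2 - 0 = 2.
Characteristic equation: λ² - (3)λ + (2) = 0.
Discriminant = (3)² - 4*(2) = 9 - 8 = 1.
λ = (3 ± √1) / 2 = (3 ± 1) / 2 = 1, 2.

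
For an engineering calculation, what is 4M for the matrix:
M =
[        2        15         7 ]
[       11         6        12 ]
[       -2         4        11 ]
4M =
[        8        60        28 ]
[       44        24        48 ]
[       -8        16        44 ]

Scalar multiplication is elementwise: (4M)[i][j] = 4 * M[i][j].
  (4M)[0][0] = 4 * (2) = 8
  (4M)[0][1] = 4 * (15) = 60
  (4M)[0][2] = 4 * (7) = 28
  (4M)[1][0] = 4 * (11) = 44
  (4M)[1][1] = 4 * (6) = 24
  (4M)[1][2] = 4 * (12) = 48
  (4M)[2][0] = 4 * (-2) = -8
  (4M)[2][1] = 4 * (4) = 16
  (4M)[2][2] = 4 * (11) = 44
4M =
[        8        60        28 ]
[       44        24        48 ]
[       -8        16        44 ]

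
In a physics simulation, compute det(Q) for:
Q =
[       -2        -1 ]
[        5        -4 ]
det(Q) = 13

For a 2×2 matrix [[a, b], [c, d]], det = a*d - b*c.
det(Q) = (-2)*(-4) - (-1)*(5) = 8 + 5 = 13.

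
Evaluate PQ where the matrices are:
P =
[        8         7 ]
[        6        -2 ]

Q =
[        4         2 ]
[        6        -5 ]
PQ =
[       74       -19 ]
[       12        22 ]

Matrix multiplication: (PQ)[i][j] = sum over k of P[i][k] * Q[k][j].
  (PQ)[0][0] = (8)*(4) + (7)*(6) = 74
  (PQ)[0][1] = (8)*(2) + (7)*(-5) = -19
  (PQ)[1][0] = (6)*(4) + (-2)*(6) = 12
  (PQ)[1][1] = (6)*(2) + (-2)*(-5) = 22
PQ =
[       74       -19 ]
[       12        22 ]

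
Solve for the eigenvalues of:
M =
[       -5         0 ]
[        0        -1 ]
λ = -5, -1

Solve det(M - λI) = 0. For a 2×2 matrix the characteristic equation is λ² - (trace)λ + det = 0.
trace(M) = a + d = -5 - 1 = -6.
det(M) = a*d - b*c = (-5)*(-1) - (0)*(0) = 5 - 0 = 5.
Characteristic equation: λ² - (-6)λ + (5) = 0.
Discriminant = (-6)² - 4*(5) = 36 - 20 = 16.
λ = (-6 ± √16) / 2 = (-6 ± 4) / 2 = -5, -1.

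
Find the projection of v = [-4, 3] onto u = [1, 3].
[1/2, 3/2]

The projection of v onto u is proj_u(v) = ((v·u) / (u·u)) · u.
v·u = (-4)*(1) + (3)*(3) = 5.
u·u = (1)*(1) + (3)*(3) = 10.
coefficient = 5 / 10 = 1/2.
proj_u(v) = 1/2 · [1, 3] = [1/2, 3/2].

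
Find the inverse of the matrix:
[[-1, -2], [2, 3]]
[[3, 2], [-2, -1]]

For [[a,b],[c,d]], inverse = (1/det)·[[d,-b],[-c,a]]
det = -1·3 - -2·2 = 1
Inverse = (1/1)·[[3, 2], [-2, -1]]
        = [[3, 2], [-2, -1]]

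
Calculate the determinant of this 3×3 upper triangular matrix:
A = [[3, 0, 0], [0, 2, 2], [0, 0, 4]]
24

The determinant of a triangular matrix is the product of its diagonal entries (the off-diagonal entries above the diagonal do not affect it).
det(A) = (3) * (2) * (4) = 24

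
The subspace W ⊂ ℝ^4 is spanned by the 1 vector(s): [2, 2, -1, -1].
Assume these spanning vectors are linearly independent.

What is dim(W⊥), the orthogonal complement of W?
dim(W⊥) = 3

For any subspace W of ℝ^n, dim(W) + dim(W⊥) = n (the whole-space dimension).
Here the given 1 vectors are linearly independent, so dim(W) = 1.
Thus dim(W⊥) = n - dim(W) = 4 - 1 = 3.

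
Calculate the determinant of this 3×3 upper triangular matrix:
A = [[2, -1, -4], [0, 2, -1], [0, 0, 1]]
4

The determinant of a triangular matrix is the product of its diagonal entries (the off-diagonal entries above the diagonal do not affect it).
det(A) = (2) * (2) * (1) = 4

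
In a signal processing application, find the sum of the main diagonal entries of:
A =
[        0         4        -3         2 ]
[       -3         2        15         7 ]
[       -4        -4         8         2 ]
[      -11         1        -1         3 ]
tr(A) = 0 + 2 + 8 + 3 = 13

The trace of a square matrix is the sum of its diagonal entries.
Diagonal entries of A: A[0][0] = 0, A[1][1] = 2, A[2][2] = 8, A[3][3] = 3.
tr(A) = 0 + 2 + 8 + 3 = 13.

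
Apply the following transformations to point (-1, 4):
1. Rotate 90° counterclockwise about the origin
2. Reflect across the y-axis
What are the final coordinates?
(4, -1)

Step 1: Rotate 90° → (-4, -1)
Step 2: Reflect across the y-axis → (4, -1)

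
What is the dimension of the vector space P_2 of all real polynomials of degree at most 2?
Dimension = 3

A polynomial of degree at most 2 can be written as a₀ + a₁x + a₂x², with 3 free coefficients a₀, a₁, a₂.
The set {1, x, x²} is a basis: it spans P_2 (every such polynomial is a linear combination of these) and is linearly independent (a polynomial is zero iff all its coefficients are zero).
Therefore dim(P_2) = 2 + 1 = 3.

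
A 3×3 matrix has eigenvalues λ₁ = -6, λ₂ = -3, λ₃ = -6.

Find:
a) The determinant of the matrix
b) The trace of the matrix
det = -108, trace = -15

Two standard eigenvalue identities:
- det(A) equals the product of the eigenvalues (counted with multiplicity).
- trace(A) equals the sum of the eigenvalues.
det(A) = (-6)*(-3)*(-6) = -108.
trace(A) = -6 - 3 - 6 = -15.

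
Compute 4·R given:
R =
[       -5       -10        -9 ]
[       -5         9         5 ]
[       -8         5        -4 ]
4R =
[      -20       -40       -36 ]
[      -20        36        20 ]
[      -32        20       -16 ]

Scalar multiplication is elementwise: (4R)[i][j] = 4 * R[i][j].
  (4R)[0][0] = 4 * (-5) = -20
  (4R)[0][1] = 4 * (-10) = -40
  (4R)[0][2] = 4 * (-9) = -36
  (4R)[1][0] = 4 * (-5) = -20
  (4R)[1][1] = 4 * (9) = 36
  (4R)[1][2] = 4 * (5) = 20
  (4R)[2][0] = 4 * (-8) = -32
  (4R)[2][1] = 4 * (5) = 20
  (4R)[2][2] = 4 * (-4) = -16
4R =
[      -20       -40       -36 ]
[      -20        36        20 ]
[      -32        20       -16 ]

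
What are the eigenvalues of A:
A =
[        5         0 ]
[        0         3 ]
λ = 3, 5

Solve det(A - λI) = 0. For a 2×2 matrix the characteristic equation is λ² - (trace)λ + det = 0.
trace(A) = a + d = 5 + 3 = 8.
det(A) = a*d - b*c = (5)*(3) - (0)*(0) = 15 - 0 = 15.
Characteristic equation: λ² - (8)λ + (15) = 0.
Discriminant = (8)² - 4*(15) = 64 - 60 = 4.
λ = (8 ± √4) / 2 = (8 ± 2) / 2 = 3, 5.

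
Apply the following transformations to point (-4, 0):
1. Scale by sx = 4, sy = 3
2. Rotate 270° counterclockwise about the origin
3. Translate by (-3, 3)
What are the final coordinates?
(-3, 19)

Step 1: Scale → (-16, 0)
Step 2: Rotate 270° → (0, 16)
Step 3: Translate → (-3, 19)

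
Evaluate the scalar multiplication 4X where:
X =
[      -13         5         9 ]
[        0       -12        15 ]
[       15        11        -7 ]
4X =
[      -52        20        36 ]
[        0       -48        60 ]
[       60        44       -28 ]

Scalar multiplication is elementwise: (4X)[i][j] = 4 * X[i][j].
  (4X)[0][0] = 4 * (-13) = -52
  (4X)[0][1] = 4 * (5) = 20
  (4X)[0][2] = 4 * (9) = 36
  (4X)[1][0] = 4 * (0) = 0
  (4X)[1][1] = 4 * (-12) = -48
  (4X)[1][2] = 4 * (15) = 60
  (4X)[2][0] = 4 * (15) = 60
  (4X)[2][1] = 4 * (11) = 44
  (4X)[2][2] = 4 * (-7) = -28
4X =
[      -52        20        36 ]
[        0       -48        60 ]
[       60        44       -28 ]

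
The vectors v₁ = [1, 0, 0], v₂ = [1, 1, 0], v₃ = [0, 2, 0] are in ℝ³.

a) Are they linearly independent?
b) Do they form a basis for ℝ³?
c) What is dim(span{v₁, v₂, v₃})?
Not independent, not a basis, dim(span) = 2

Check whether v₃ can be written as a linear combination of v₁ and v₂.
v₃ = (-2)·v₁ + (2)·v₂ = [0, 2, 0], so the three vectors are linearly dependent.
Thus they do not form a basis for ℝ³, and dim(span{v₁, v₂, v₃}) = 2 (spanned by v₁ and v₂).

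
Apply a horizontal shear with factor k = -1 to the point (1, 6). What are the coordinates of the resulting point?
(-5, 6)

Shear matrix for horizontal shear with factor k = -1:
[[1, -1], [0, 1]]
Result: (1, 6) → (-5, 6)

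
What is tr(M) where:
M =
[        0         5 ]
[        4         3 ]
tr(M) = 0 + 3 = 3

The trace of a square matrix is the sum of its diagonal entries.
Diagonal entries of M: M[0][0] = 0, M[1][1] = 3.
tr(M) = 0 + 3 = 3.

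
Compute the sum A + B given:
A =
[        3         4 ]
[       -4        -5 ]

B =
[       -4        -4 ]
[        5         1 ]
A + B =
[       -1         0 ]
[        1        -4 ]

Matrix addition is elementwise: (A+B)[i][j] = A[i][j] + B[i][j].
  (A+B)[0][0] = (3) + (-4) = -1
  (A+B)[0][1] = (4) + (-4) = 0
  (A+B)[1][0] = (-4) + (5) = 1
  (A+B)[1][1] = (-5) + (1) = -4
A + B =
[       -1         0 ]
[        1        -4 ]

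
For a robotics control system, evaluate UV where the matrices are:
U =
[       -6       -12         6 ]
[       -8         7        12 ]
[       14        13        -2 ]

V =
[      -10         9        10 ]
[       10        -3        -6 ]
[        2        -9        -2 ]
UV =
[      -48       -72         0 ]
[      174      -201      -146 ]
[      -14       105        66 ]

Matrix multiplication: (UV)[i][j] = sum over k of U[i][k] * V[k][j].
  (UV)[0][0] = (-6)*(-10) + (-12)*(10) + (6)*(2) = -48
  (UV)[0][1] = (-6)*(9) + (-12)*(-3) + (6)*(-9) = -72
  (UV)[0][2] = (-6)*(10) + (-12)*(-6) + (6)*(-2) = 0
  (UV)[1][0] = (-8)*(-10) + (7)*(10) + (12)*(2) = 174
  (UV)[1][1] = (-8)*(9) + (7)*(-3) + (12)*(-9) = -201
  (UV)[1][2] = (-8)*(10) + (7)*(-6) + (12)*(-2) = -146
  (UV)[2][0] = (14)*(-10) + (13)*(10) + (-2)*(2) = -14
  (UV)[2][1] = (14)*(9) + (13)*(-3) + (-2)*(-9) = 105
  (UV)[2][2] = (14)*(10) + (13)*(-6) + (-2)*(-2) = 66
UV =
[      -48       -72         0 ]
[      174      -201      -146 ]
[      -14       105        66 ]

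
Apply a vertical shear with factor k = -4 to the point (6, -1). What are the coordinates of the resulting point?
(6, -25)

Shear matrix for vertical shear with factor k = -4:
[[1, 0], [-4, 1]]
Result: (6, -1) → (6, -25)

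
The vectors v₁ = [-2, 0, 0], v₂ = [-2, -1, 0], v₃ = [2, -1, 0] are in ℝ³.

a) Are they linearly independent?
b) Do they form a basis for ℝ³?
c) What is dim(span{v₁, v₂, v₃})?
Not independent, not a basis, dim(span) = 2

Check whether v₃ can be written as a linear combination of v₁ and v₂.
v₃ = (-2)·v₁ + (1)·v₂ = [2, -1, 0], so the three vectors are linearly dependent.
Thus they do not form a basis for ℝ³, and dim(span{v₁, v₂, v₃}) = 2 (spanned by v₁ and v₂).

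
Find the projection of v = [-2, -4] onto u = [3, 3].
[-3, -3]

The projection of v onto u is proj_u(v) = ((v·u) / (u·u)) · u.
v·u = (-2)*(3) + (-4)*(3) = -18.
u·u = (3)*(3) + (3)*(3) = 18.
coefficient = -18 / 18 = -1.
proj_u(v) = -1 · [3, 3] = [-3, -3].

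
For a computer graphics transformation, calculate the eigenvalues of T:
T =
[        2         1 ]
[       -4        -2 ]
λ = 0, 0

Solve det(T - λI) = 0. For a 2×2 matrix the characteristic equation is λ² - (trace)λ + det = 0.
trace(T) = a + d = 2 - 2 = 0.
det(T) = a*d - b*c = (2)*(-2) - (1)*(-4) = -4 + 4 = 0.
Characteristic equation: λ² - (0)λ + (0) = 0.
Discriminant = (0)² - 4*(0) = 0 - 0 = 0.
λ = (0 ± √0) / 2 = (0 ± 0) / 2 = 0, 0.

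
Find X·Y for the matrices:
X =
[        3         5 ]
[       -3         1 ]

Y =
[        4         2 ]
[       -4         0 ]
XY =
[       -8         6 ]
[      -16        -6 ]

Matrix multiplication: (XY)[i][j] = sum over k of X[i][k] * Y[k][j].
  (XY)[0][0] = (3)*(4) + (5)*(-4) = -8
  (XY)[0][1] = (3)*(2) + (5)*(0) = 6
  (XY)[1][0] = (-3)*(4) + (1)*(-4) = -16
  (XY)[1][1] = (-3)*(2) + (1)*(0) = -6
XY =
[       -8         6 ]
[      -16        -6 ]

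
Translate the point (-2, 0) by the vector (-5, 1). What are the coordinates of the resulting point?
(-7, 1)

Translation by (-5, 1):
x' = -2 + -5 = -7
y' = 0 + 1 = 1
Homogeneous matrix: [[1, 0, -5], [0, 1, 1], [0, 0, 1]]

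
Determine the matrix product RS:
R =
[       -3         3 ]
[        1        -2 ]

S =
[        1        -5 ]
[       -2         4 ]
RS =
[       -9        27 ]
[        5       -13 ]

Matrix multiplication: (RS)[i][j] = sum over k of R[i][k] * S[k][j].
  (RS)[0][0] = (-3)*(1) + (3)*(-2) = -9
  (RS)[0][1] = (-3)*(-5) + (3)*(4) = 27
  (RS)[1][0] = (1)*(1) + (-2)*(-2) = 5
  (RS)[1][1] = (1)*(-5) + (-2)*(4) = -13
RS =
[       -9        27 ]
[        5       -13 ]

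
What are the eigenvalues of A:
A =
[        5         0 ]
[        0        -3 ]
λ = -3, 5

Solve det(A - λI) = 0. For a 2×2 matrix the characteristic equation is λ² - (trace)λ + det = 0.
trace(A) = a + d = 5 - 3 = 2.
det(A) = a*d - b*c = (5)*(-3) - (0)*(0) = -15 - 0 = -15.
Characteristic equation: λ² - (2)λ + (-15) = 0.
Discriminant = (2)² - 4*(-15) = 4 + 60 = 64.
λ = (2 ± √64) / 2 = (2 ± 8) / 2 = -3, 5.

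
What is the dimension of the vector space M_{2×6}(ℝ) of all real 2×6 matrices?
Dimension = 12

A real 2×6 matrix is determined by its 2·6 = 12 independent entries.
A standard basis is {E_ij : 1 ≤ i ≤ 2, 1 ≤ j ≤ 6}, where E_ij has a 1 in position (i, j) and 0 elsewhere — there are 12 such matrices, and they are linearly independent and span M_{2×6}(ℝ).
Therefore dim(M_{2×6}(ℝ)) = 12.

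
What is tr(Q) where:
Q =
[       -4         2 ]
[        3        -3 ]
tr(Q) = -4 - 3 = -7

The trace of a square matrix is the sum of its diagonal entries.
Diagonal entries of Q: Q[0][0] = -4, Q[1][1] = -3.
tr(Q) = -4 - 3 = -7.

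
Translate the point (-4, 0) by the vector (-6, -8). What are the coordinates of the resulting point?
(-10, -8)

Translation by (-6, -8):
x' = -4 + -6 = -10
y' = 0 + -8 = -8
Homogeneous matrix: [[1, 0, -6], [0, 1, -8], [0, 0, 1]]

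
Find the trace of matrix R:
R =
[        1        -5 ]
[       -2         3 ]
tr(R) = 1 + 3 = 4

The trace of a square matrix is the sum of its diagonal entries.
Diagonal entries of R: R[0][0] = 1, R[1][1] = 3.
tr(R) = 1 + 3 = 4.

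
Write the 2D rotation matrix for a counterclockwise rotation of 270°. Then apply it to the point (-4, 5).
R = [[0, 1], [-1, 0]]; R·(-4, 5) = (5, 4)

Rotation matrix formula: R(θ) = [[cos θ, -sin θ], [sin θ, cos θ]]
For θ = 270°:
cos(270°) = 0
sin(270°) = -1
R = [[0, 1], [-1, 0]]
Apply to (-4, 5): [0·-4 + (1)·5, -1·-4 + 0·5] = (5, 4)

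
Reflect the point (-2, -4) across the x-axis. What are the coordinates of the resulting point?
(-2, 4)

Reflection across x-axis: (-2, -4) → (-2, 4)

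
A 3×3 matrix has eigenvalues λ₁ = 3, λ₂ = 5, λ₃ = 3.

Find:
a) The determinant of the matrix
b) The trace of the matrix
det = 45, trace = 11

Two standard eigenvalue identities:
- det(A) equals the product of the eigenvalues (counted with multiplicity).
- trace(A) equals the sum of the eigenvalues.
det(A) = (3)*(5)*(3) = 45.
trace(A) = 3 + 5 + 3 = 11.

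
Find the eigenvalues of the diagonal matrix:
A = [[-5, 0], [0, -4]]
λ₁ = -5, λ₂ = -4

The characteristic polynomial of A is det(A - λI) = (-5 - λ)(-4 - λ) = 0.
The roots are λ = -5 and λ = -4, so the eigenvalues are the diagonal entries.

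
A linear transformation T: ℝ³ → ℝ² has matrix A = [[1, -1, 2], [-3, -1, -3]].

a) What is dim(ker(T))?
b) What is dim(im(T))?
dim(ker) = 1, dim(im) = 2

The two rows are not scalar multiples of one another (no single k satisfies row 2 = k × row 1), so they are linearly independent.
Thus rank(A) = 2.
dim(im(T)) = rank(A) = 2.
By the rank-nullity theorem applied to T: ℝ³ → ℝ², rank(A) + nullity(A) = 3 (the domain dimension), so dim(ker(T)) = 3 - 2 = 1.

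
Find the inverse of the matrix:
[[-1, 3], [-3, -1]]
[[-1/10, -3/10], [3/10, -1/10]]

For [[a,b],[c,d]], inverse = (1/det)·[[d,-b],[-c,a]]
det = -1·-1 - 3·-3 = 10
Inverse = (1/10)·[[-1, -3], [3, -1]]
        = [[-1/10, -3/10], [3/10, -1/10]]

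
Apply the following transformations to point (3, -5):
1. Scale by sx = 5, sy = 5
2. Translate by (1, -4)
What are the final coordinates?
(16, -29)

Step 1: Scale (3, -5) by (sx, sy) = (5, 5) → (15, -25)
Step 2: Translate by (1, -4) → (16, -29)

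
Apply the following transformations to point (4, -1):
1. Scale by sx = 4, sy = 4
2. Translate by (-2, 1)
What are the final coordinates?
(14, -3)

Step 1: Scale (4, -1) by (sx, sy) = (4, 4) → (16, -4)
Step 2: Translate by (-2, 1) → (14, -3)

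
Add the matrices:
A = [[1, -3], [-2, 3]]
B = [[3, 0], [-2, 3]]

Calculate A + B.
[[4, -3], [-4, 6]]

Add corresponding elements:
(1)+(3)=4
(-3)+(0)=-3
(-2)+(-2)=-4
(3)+(3)=6
A + B = [[4, -3], [-4, 6]]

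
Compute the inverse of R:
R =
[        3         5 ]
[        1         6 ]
det(R) = 13
R⁻¹ =
[     6/13     -5/13 ]
[    -1/13      3/13 ]

For a 2×2 matrix R = [[a, b], [c, d]] with det(R) ≠ 0, R⁻¹ = (1/det(R)) * [[d, -b], [-c, a]].
det(R) = (3)*(6) - (5)*(1) = 18 - 5 = 13.
R⁻¹ = (1/13) * [[6, -5], [-1, 3]].
Dividing each entry by 13 and reducing:
R⁻¹ =
[     6/13     -5/13 ]
[    -1/13      3/13 ]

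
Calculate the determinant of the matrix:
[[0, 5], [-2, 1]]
10

For a 2×2 matrix [[a, b], [c, d]], det = ad - bc
det = (0)(1) - (5)(-2) = 0 - -10 = 10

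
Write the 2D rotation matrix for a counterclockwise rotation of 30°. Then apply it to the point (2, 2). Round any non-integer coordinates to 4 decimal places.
R = [[√3/2, -1/2], [1/2, √3/2]]; R·(2, 2) = (0.7321, 2.7321)

Rotation matrix formula: R(θ) = [[cos θ, -sin θ], [sin θ, cos θ]]
For θ = 30°:
cos(30°) = √3/2
sin(30°) = 1/2
R = [[√3/2, -1/2], [1/2, √3/2]]
Apply to (2, 2): [√3/2·2 + (-1/2)·2, 1/2·2 + √3/2·2] = (0.7321, 2.7321)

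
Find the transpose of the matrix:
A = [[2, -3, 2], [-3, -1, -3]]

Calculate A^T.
[[2, -3], [-3, -1], [2, -3]]

The transpose sends entry (i,j) to (j,i); rows become columns.
Row 0 of A: [2, -3, 2] -> column 0 of A^T.
Row 1 of A: [-3, -1, -3] -> column 1 of A^T.
A^T = [[2, -3], [-3, -1], [2, -3]]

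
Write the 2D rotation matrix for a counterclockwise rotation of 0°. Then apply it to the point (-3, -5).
R = [[1, 0], [0, 1]]; R·(-3, -5) = (-3, -5)

Rotation matrix formula: R(θ) = [[cos θ, -sin θ], [sin θ, cos θ]]
For θ = 0°:
cos(0°) = 1
sin(0°) = 0
R = [[1, 0], [0, 1]]
Apply to (-3, -5): [1·-3 + (0)·-5, 0·-3 + 1·-5] = (-3, -5)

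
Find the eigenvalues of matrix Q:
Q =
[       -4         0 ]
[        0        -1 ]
λ = -4, -1

Solve det(Q - λI) = 0. For a 2×2 matrix the characteristic equation is λ² - (trace)λ + det = 0.
trace(Q) = a + d = -4 - 1 = -5.
det(Q) = a*d - b*c = (-4)*(-1) - (0)*(0) = 4 - 0 = 4.
Characteristic equation: λ² - (-5)λ + (4) = 0.
Discriminant = (-5)² - 4*(4) = 25 - 16 = 9.
λ = (-5 ± √9) / 2 = (-5 ± 3) / 2 = -4, -1.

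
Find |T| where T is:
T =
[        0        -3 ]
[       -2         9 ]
det(T) = -6

For a 2×2 matrix [[a, b], [c, d]], det = a*d - b*c.
det(T) = (0)*(9) - (-3)*(-2) = 0 - 6 = -6.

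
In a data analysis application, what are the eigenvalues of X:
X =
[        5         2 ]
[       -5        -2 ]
λ = 0, 3

Solve det(X - λI) = 0. For a 2×2 matrix the characteristic equation is λ² - (trace)λ + det = 0.
trace(X) = a + d = 5 - 2 = 3.
det(X) = a*d - b*c = (5)*(-2) - (2)*(-5) = -10 + 10 = 0.
Characteristic equation: λ² - (3)λ + (0) = 0.
Discriminant = (3)² - 4*(0) = 9 - 0 = 9.
λ = (3 ± √9) / 2 = (3 ± 3) / 2 = 0, 3.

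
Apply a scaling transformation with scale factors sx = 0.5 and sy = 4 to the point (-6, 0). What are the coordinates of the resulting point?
(-3.0, 0)

Scaling matrix:
[[0.50, 0], [0, 4]]
Result: (-6 × 0.5, 0 × 4) = (-3.0, 0)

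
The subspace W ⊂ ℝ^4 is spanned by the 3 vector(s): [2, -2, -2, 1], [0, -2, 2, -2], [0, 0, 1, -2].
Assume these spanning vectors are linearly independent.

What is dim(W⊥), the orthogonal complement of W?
dim(W⊥) = 1

For any subspace W of ℝ^n, dim(W) + dim(W⊥) = n (the whole-space dimension).
Here the given 3 vectors are linearly independent, so dim(W) = 3.
Thus dim(W⊥) = n - dim(W) = 4 - 3 = 1.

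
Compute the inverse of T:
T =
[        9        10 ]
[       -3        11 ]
det(T) = 129
T⁻¹ =
[   11/129   -10/129 ]
[     1/43      3/43 ]

For a 2×2 matrix T = [[a, b], [c, d]] with det(T) ≠ 0, T⁻¹ = (1/det(T)) * [[d, -b], [-c, a]].
det(T) = (9)*(11) - (10)*(-3) = 99 + 30 = 129.
T⁻¹ = (1/129) * [[11, -10], [3, 9]].
Dividing each entry by 129 and reducing:
T⁻¹ =
[   11/129   -10/129 ]
[     1/43      3/43 ]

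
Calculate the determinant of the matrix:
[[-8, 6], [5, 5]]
-70

For a 2×2 matrix [[a, b], [c, d]], det = ad - bc
det = (-8)(5) - (6)(5) = -40 - 30 = -70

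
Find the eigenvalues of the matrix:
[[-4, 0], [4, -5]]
λ = -5 and λ = -4

Characteristic equation: det(A - λI) = 0
λ² - (trace)λ + (det) = 0
λ² - (-9)λ + (20) = 0
λ² + 9λ + 20 = 0
Solving: λ = -5, -4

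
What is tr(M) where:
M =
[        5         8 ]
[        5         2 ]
tr(M) = 5 + 2 = 7

The trace of a square matrix is the sum of its diagonal entries.
Diagonal entries of M: M[0][0] = 5, M[1][1] = 2.
tr(M) = 5 + 2 = 7.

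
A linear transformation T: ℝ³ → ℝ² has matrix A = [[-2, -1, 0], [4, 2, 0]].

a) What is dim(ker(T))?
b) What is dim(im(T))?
dim(ker) = 2, dim(im) = 1

Observe that row 2 = -2 × row 1 (so the rows are linearly dependent).
Thus rank(A) = 1 (only one linearly independent row).
dim(im(T)) = rank(A) = 1.
By the rank-nullity theorem applied to T: ℝ³ → ℝ², rank(A) + nullity(A) = 3 (the domain dimension), so dim(ker(T)) = 3 - 1 = 2.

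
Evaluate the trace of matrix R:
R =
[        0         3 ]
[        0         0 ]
tr(R) = 0 + 0 = 0

The trace of a square matrix is the sum of its diagonal entries.
Diagonal entries of R: R[0][0] = 0, R[1][1] = 0.
tr(R) = 0 + 0 = 0.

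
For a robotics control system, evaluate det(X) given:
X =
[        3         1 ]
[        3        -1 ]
det(X) = -6

For a 2×2 matrix [[a, b], [c, d]], det = a*d - b*c.
det(X) = (3)*(-1) - (1)*(3) = -3 - 3 = -6.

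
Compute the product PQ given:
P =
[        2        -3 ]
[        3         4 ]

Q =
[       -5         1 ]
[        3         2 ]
PQ =
[      -19        -4 ]
[       -3        11 ]

Matrix multiplication: (PQ)[i][j] = sum over k of P[i][k] * Q[k][j].
  (PQ)[0][0] = (2)*(-5) + (-3)*(3) = -19
  (PQ)[0][1] = (2)*(1) + (-3)*(2) = -4
  (PQ)[1][0] = (3)*(-5) + (4)*(3) = -3
  (PQ)[1][1] = (3)*(1) + (4)*(2) = 11
PQ =
[      -19        -4 ]
[       -3        11 ]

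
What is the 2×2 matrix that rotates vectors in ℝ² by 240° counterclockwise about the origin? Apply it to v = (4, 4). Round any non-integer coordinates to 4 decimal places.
R = [[-1/2, √3/2], [-√3/2, -1/2]]; R·v = (1.4641, -5.4641)

A counterclockwise rotation by angle θ in ℝ² has matrix R(θ) = [[cos θ, -sin θ], [sin θ, cos θ]].
For θ = 240°: cos θ = -1/2, sin θ = -√3/2.
R(240°) = [[-1/2, √3/2], [-√3/2, -1/2]].
R·v = [-1/2·4 + (√3/2)·4, -√3/2·4 + -1/2·4] = (1.4641, -5.4641).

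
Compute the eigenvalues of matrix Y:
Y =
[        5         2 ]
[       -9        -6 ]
λ = -4, 3

Solve det(Y - λI) = 0. For a 2×2 matrix the characteristic equation is λ² - (trace)λ + det = 0.
trace(Y) = a + d = 5 - 6 = -1.
det(Y) = a*d - b*c = (5)*(-6) - (2)*(-9) = -30 + 18 = -12.
Characteristic equation: λ² - (-1)λ + (-12) = 0.
Discriminant = (-1)² - 4*(-12) = 1 + 48 = 49.
λ = (-1 ± √49) / 2 = (-1 ± 7) / 2 = -4, 3.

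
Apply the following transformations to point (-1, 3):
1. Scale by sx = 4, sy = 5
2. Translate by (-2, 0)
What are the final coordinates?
(-6, 15)

Step 1: Scale (-1, 3) by (sx, sy) = (4, 5) → (-4, 15)
Step 2: Translate by (-2, 0) → (-6, 15)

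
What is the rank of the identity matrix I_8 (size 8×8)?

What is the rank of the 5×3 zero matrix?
rank(I_8) = 8, rank(0) = 0

The identity I_8 has 8 columns that are the standard basis vectors e_1, …, e_8. These are linearly independent, so all 8 columns are pivots and rank(I_8) = 8.
The 5×3 zero matrix has every entry zero, so every row is the zero row and there are no pivots; rank(0) = 0.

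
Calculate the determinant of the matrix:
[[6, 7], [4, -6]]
-64

For a 2×2 matrix [[a, b], [c, d]], det = ad - bc
det = (6)(-6) - (7)(4) = -36 - 28 = -64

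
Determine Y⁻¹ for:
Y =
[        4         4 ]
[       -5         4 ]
det(Y) = 36
Y⁻¹ =
[      1/9      -1/9 ]
[     5/36       1/9 ]

For a 2×2 matrix Y = [[a, b], [c, d]] with det(Y) ≠ 0, Y⁻¹ = (1/det(Y)) * [[d, -b], [-c, a]].
det(Y) = (4)*(4) - (4)*(-5) = 16 + 20 = 36.
Y⁻¹ = (1/36) * [[4, -4], [5, 4]].
Dividing each entry by 36 and reducing:
Y⁻¹ =
[      1/9      -1/9 ]
[     5/36       1/9 ]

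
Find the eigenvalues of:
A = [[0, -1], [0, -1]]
λ = -1, 0

Solve det(A - λI) = 0. For a 2×2 matrix this is λ² - (trace)λ + det = 0.
trace(A) = 0 - 1 = -1.
det(A) = (0)*(-1) - (-1)*(0) = 0 - 0 = 0.
Characteristic equation: λ² - (-1)λ + (0) = 0.
Discriminant: (-1)² - 4*(0) = 1 - 0 = 1.
Roots: λ = (-1 ± √1) / 2 = -1, 0.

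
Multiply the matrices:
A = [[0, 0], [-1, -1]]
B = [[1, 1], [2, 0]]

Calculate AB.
[[0, 0], [-3, -1]]

Each entry (i,j) of AB = sum over k of A[i][k]*B[k][j].
(AB)[0][0] = (0)*(1) + (0)*(2) = 0
(AB)[0][1] = (0)*(1) + (0)*(0) = 0
(AB)[1][0] = (-1)*(1) + (-1)*(2) = -3
(AB)[1][1] = (-1)*(1) + (-1)*(0) = -1
AB = [[0, 0], [-3, -1]]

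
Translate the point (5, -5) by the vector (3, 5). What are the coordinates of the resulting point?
(8, 0)

Translation by (3, 5):
x' = 5 + 3 = 8
y' = -5 + 5 = 0
Homogeneous matrix: [[1, 0, 3], [0, 1, 5], [0, 0, 1]]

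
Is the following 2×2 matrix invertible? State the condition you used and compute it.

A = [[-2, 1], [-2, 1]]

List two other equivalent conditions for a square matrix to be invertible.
No, not invertible; det(A) = 0 (two rows are equal, so the rows are linearly dependent). Equivalent conditions (failing for this A): rank(A) < 2; Ax = 0 has non-trivial solutions; 0 is an eigenvalue; the columns are linearly dependent.

To check invertibility, compute det(A).
In this matrix, row 0 and the last row are identical, so one row is a scalar multiple of another and the rows are linearly dependent.
A matrix with linearly dependent rows has det = 0 and is not invertible.
Equivalent failed conditions:
- rank(A) < 2.
- Ax = 0 has non-trivial solutions.
- 0 is an eigenvalue.
- The columns are linearly dependent.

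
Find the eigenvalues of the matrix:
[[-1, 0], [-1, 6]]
λ = -1 and λ = 6

Characteristic equation: det(A - λI) = 0
λ² - (trace)λ + (det) = 0
λ² - (5)λ + (-6) = 0
λ² - 5λ - 6 = 0
Solving: λ = -1, 6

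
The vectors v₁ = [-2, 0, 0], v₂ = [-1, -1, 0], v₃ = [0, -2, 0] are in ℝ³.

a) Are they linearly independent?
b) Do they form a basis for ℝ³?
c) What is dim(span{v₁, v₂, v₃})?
Not independent, not a basis, dim(span) = 2

Check whether v₃ can be written as a linear combination of v₁ and v₂.
v₃ = (-1)·v₁ + (2)·v₂ = [0, -2, 0], so the three vectors are linearly dependent.
Thus they do not form a basis for ℝ³, and dim(span{v₁, v₂, v₃}) = 2 (spanned by v₁ and v₂).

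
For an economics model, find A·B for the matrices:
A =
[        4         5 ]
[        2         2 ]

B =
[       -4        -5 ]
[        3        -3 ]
AB =
[       -1       -35 ]
[       -2       -16 ]

Matrix multiplication: (AB)[i][j] = sum over k of A[i][k] * B[k][j].
  (AB)[0][0] = (4)*(-4) + (5)*(3) = -1
  (AB)[0][1] = (4)*(-5) + (5)*(-3) = -35
  (AB)[1][0] = (2)*(-4) + (2)*(3) = -2
  (AB)[1][1] = (2)*(-5) + (2)*(-3) = -16
AB =
[       -1       -35 ]
[       -2       -16 ]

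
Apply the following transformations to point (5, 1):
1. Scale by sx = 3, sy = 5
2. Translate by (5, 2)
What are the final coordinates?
(20, 7)

Step 1: Scale (5, 1) by (sx, sy) = (3, 5) → (15, 5)
Step 2: Translate by (5, 2) → (20, 7)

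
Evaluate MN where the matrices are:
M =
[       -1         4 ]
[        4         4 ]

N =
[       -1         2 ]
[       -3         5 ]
MN =
[      -11        18 ]
[      -16        28 ]

Matrix multiplication: (MN)[i][j] = sum over k of M[i][k] * N[k][j].
  (MN)[0][0] = (-1)*(-1) + (4)*(-3) = -11
  (MN)[0][1] = (-1)*(2) + (4)*(5) = 18
  (MN)[1][0] = (4)*(-1) + (4)*(-3) = -16
  (MN)[1][1] = (4)*(2) + (4)*(5) = 28
MN =
[      -11        18 ]
[      -16        28 ]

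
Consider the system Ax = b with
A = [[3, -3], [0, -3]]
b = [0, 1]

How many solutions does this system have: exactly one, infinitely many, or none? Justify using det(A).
Exactly one solution

Compute det(A) = (3)*(-3) - (-3)*(0) = -9.
Because det(A) ≠ 0, A is invertible and Ax = b has a unique solution for every b (here x = A⁻¹ b).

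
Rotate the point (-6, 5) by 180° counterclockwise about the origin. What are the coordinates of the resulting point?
(6, -5)

Rotation matrix R(θ) = [[cos θ, -sin θ], [sin θ, cos θ]]; for θ = 180°:
R = [[-1, 0], [0, -1]]
Result: R × [-6, 5]ᵀ = [-1·-6 + (0)·5, 0·-6 + (-1)·5]ᵀ = (6, -5)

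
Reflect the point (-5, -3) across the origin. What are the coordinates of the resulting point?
(5, 3)

Reflection across origin: (-5, -3) → (5, 3)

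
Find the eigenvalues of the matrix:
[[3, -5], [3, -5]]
λ = -2 and λ = 0

Characteristic equation: det(A - λI) = 0
λ² - (trace)λ + (det) = 0
λ² - (-2)λ + (0) = 0
λ² + 2λ + 0 = 0
Solving: λ = -2, 0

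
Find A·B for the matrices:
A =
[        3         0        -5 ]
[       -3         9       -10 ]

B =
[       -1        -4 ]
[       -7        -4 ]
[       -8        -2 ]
AB =
[       37        -2 ]
[       20        -4 ]

Matrix multiplication: (AB)[i][j] = sum over k of A[i][k] * B[k][j].
  (AB)[0][0] = (3)*(-1) + (0)*(-7) + (-5)*(-8) = 37
  (AB)[0][1] = (3)*(-4) + (0)*(-4) + (-5)*(-2) = -2
  (AB)[1][0] = (-3)*(-1) + (9)*(-7) + (-10)*(-8) = 20
  (AB)[1][1] = (-3)*(-4) + (9)*(-4) + (-10)*(-2) = -4
AB =
[       37        -2 ]
[       20        -4 ]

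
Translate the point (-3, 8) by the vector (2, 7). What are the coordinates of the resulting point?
(-1, 15)

Translation by (2, 7):
x' = -3 + 2 = -1
y' = 8 + 7 = 15
Homogeneous matrix: [[1, 0, 2], [0, 1, 7], [0, 0, 1]]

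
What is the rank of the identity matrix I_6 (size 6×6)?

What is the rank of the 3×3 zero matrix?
rank(I_6) = 6, rank(0) = 0

The identity I_6 has 6 columns that are the standard basis vectors e_1, …, e_6. These are linearly independent, so all 6 columns are pivots and rank(I_6) = 6.
The 3×3 zero matrix has every entry zero, so every row is the zero row and there are no pivots; rank(0) = 0.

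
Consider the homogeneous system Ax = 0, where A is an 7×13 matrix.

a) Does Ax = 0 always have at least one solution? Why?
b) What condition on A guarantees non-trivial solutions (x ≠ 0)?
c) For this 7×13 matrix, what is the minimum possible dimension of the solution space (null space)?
a) Yes, x = 0 is always a solution. b) When A has linearly dependent columns (rank < n). c) Minimum nullity = 6.

a) x = 0 satisfies A·0 = 0, so the zero vector is always a solution.
b) Non-trivial solutions exist iff the columns of A are linearly dependent, equivalently rank(A) < n (the number of columns).
c) By rank-nullity, rank(A) + nullity(A) = n = 13. Since A has only 7 rows, rank(A) ≤ 7, so nullity(A) ≥ 13 - 7 = 6.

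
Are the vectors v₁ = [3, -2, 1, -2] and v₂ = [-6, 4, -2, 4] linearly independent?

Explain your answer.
No, linearly dependent (v₂ = -2·v₁)

Check whether there is a scalar k with v₂ = k·v₁.
Comparing components, k = -2 satisfies -2·[3, -2, 1, -2] = [-6, 4, -2, 4].
Since v₂ is a scalar multiple of v₁, the two vectors are linearly dependent.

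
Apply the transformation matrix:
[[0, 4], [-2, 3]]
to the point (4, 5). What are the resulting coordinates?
(20, 7)

Matrix multiplication:
[[0, 4], [-2, 3]] × [4, 5]ᵀ
= [0×4 + 4×5, -2×4 + 3×5]ᵀ
= [20.0000, 7.0000]ᵀ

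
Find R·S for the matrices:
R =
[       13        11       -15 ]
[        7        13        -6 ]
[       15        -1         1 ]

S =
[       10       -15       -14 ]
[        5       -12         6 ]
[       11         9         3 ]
RS =
[       20      -462      -161 ]
[       69      -315       -38 ]
[      156      -204      -213 ]

Matrix multiplication: (RS)[i][j] = sum over k of R[i][k] * S[k][j].
  (RS)[0][0] = (13)*(10) + (11)*(5) + (-15)*(11) = 20
  (RS)[0][1] = (13)*(-15) + (11)*(-12) + (-15)*(9) = -462
  (RS)[0][2] = (13)*(-14) + (11)*(6) + (-15)*(3) = -161
  (RS)[1][0] = (7)*(10) + (13)*(5) + (-6)*(11) = 69
  (RS)[1][1] = (7)*(-15) + (13)*(-12) + (-6)*(9) = -315
  (RS)[1][2] = (7)*(-14) + (13)*(6) + (-6)*(3) = -38
  (RS)[2][0] = (15)*(10) + (-1)*(5) + (1)*(11) = 156
  (RS)[2][1] = (15)*(-15) + (-1)*(-12) + (1)*(9) = -204
  (RS)[2][2] = (15)*(-14) + (-1)*(6) + (1)*(3) = -213
RS =
[       20      -462      -161 ]
[       69      -315       -38 ]
[      156      -204      -213 ]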